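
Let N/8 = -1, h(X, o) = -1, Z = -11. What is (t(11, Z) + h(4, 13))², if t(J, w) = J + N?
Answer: 4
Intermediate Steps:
N = -8 (N = 8*(-1) = -8)
t(J, w) = -8 + J (t(J, w) = J - 8 = -8 + J)
(t(11, Z) + h(4, 13))² = ((-8 + 11) - 1)² = (3 - 1)² = 2² = 4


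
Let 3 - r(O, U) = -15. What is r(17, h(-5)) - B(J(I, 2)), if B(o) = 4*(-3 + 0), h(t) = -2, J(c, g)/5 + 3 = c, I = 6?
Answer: 30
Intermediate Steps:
J(c, g) = -15 + 5*c
r(O, U) = 18 (r(O, U) = 3 - 1*(-15) = 3 + 15 = 18)
B(o) = -12 (B(o) = 4*(-3) = -12)
r(17, h(-5)) - B(J(I, 2)) = 18 - 1*(-12) = 18 + 12 = 30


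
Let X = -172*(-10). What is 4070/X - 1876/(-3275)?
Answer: 1655597/563300 ≈ 2.9391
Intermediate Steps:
X = 1720
4070/X - 1876/(-3275) = 4070/1720 - 1876/(-3275) = 4070*(1/1720) - 1876*(-1/3275) = 407/172 + 1876/3275 = 1655597/563300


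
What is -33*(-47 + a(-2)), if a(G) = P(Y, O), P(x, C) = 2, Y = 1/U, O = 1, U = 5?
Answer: 1485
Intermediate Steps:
Y = ⅕ (Y = 1/5 = 1*(⅕) = ⅕ ≈ 0.20000)
a(G) = 2
-33*(-47 + a(-2)) = -33*(-47 + 2) = -33*(-45) = 1485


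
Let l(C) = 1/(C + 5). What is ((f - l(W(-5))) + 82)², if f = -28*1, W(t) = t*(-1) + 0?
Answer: 290521/100 ≈ 2905.2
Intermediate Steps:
W(t) = -t (W(t) = -t + 0 = -t)
f = -28
l(C) = 1/(5 + C)
((f - l(W(-5))) + 82)² = ((-28 - 1/(5 - 1*(-5))) + 82)² = ((-28 - 1/(5 + 5)) + 82)² = ((-28 - 1/10) + 82)² = ((-28 - 1*⅒) + 82)² = ((-28 - ⅒) + 82)² = (-281/10 + 82)² = (539/10)² = 290521/100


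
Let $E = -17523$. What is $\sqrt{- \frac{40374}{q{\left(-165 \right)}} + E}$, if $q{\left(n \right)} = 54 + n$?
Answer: $\frac{7 i \sqrt{479409}}{37} \approx 130.99 i$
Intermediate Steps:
$\sqrt{- \frac{40374}{q{\left(-165 \right)}} + E} = \sqrt{- \frac{40374}{54 - 165} - 17523} = \sqrt{- \frac{40374}{-111} - 17523} = \sqrt{\left(-40374\right) \left(- \frac{1}{111}\right) - 17523} = \sqrt{\frac{13458}{37} - 17523} = \sqrt{- \frac{634893}{37}} = \frac{7 i \sqrt{479409}}{37}$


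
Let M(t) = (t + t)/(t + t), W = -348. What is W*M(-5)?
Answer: -348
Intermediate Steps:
M(t) = 1 (M(t) = (2*t)/((2*t)) = (2*t)*(1/(2*t)) = 1)
W*M(-5) = -348*1 = -348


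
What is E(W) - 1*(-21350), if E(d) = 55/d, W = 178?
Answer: 3800355/178 ≈ 21350.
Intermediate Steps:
E(W) - 1*(-21350) = 55/178 - 1*(-21350) = 55*(1/178) + 21350 = 55/178 + 21350 = 3800355/178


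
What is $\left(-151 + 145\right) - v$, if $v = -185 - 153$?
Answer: $332$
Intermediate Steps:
$v = -338$ ($v = -185 - 153 = -338$)
$\left(-151 + 145\right) - v = \left(-151 + 145\right) - -338 = -6 + 338 = 332$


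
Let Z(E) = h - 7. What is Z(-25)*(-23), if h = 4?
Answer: 69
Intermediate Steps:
Z(E) = -3 (Z(E) = 4 - 7 = -3)
Z(-25)*(-23) = -3*(-23) = 69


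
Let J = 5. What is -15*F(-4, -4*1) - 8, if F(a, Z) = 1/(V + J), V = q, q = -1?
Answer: -47/4 ≈ -11.750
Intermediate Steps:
V = -1
F(a, Z) = 1/4 (F(a, Z) = 1/(-1 + 5) = 1/4)
-15*F(-4, -4*1) - 8 = -15*1/4 - 8 = -15/4 - 8 = -47/4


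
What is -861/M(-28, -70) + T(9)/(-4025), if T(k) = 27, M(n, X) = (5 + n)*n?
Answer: -21633/16100 ≈ -1.3437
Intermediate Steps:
M(n, X) = n*(5 + n)
-861/M(-28, -70) + T(9)/(-4025) = -861*(-1/(28*(5 - 28))) + 27/(-4025) = -861/((-28*(-23))) + 27*(-1/4025) = -861/644 - 27/4025 = -861*1/644 - 27/4025 = -123/92 - 27/4025 = -21633/16100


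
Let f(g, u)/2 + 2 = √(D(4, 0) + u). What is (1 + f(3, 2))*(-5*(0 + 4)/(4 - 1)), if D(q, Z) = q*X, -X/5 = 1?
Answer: 20 - 40*I*√2 ≈ 20.0 - 56.569*I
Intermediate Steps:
X = -5 (X = -5*1 = -5)
D(q, Z) = -5*q (D(q, Z) = q*(-5) = -5*q)
f(g, u) = -4 + 2*√(-20 + u) (f(g, u) = -4 + 2*√(-5*4 + u) = -4 + 2*√(-20 + u))
(1 + f(3, 2))*(-5*(0 + 4)/(4 - 1)) = (1 + (-4 + 2*√(-20 + 2)))*(-5*(0 + 4)/(4 - 1)) = (1 + (-4 + 2*√(-18)))*(-20/3) = (1 + (-4 + 2*(3*I*√2)))*(-20/3) = (1 + (-4 + 6*I*√2))*(-5*4/3) = (-3 + 6*I*√2)*(-20/3) = 20 - 40*I*√2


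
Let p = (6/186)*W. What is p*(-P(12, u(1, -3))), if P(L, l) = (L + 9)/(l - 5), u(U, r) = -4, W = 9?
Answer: 21/31 ≈ 0.67742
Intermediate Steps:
p = 9/31 (p = (6/186)*9 = (6*(1/186))*9 = (1/31)*9 = 9/31 ≈ 0.29032)
P(L, l) = (9 + L)/(-5 + l)
p*(-P(12, u(1, -3))) = 9*(-(9 + 12)/(-5 - 4))/31 = 9*(-21/(-9))/31 = 9*(-(-1)*21/9)/31 = 9*(-1*(-7/3))/31 = (9/31)*(7/3) = 21/31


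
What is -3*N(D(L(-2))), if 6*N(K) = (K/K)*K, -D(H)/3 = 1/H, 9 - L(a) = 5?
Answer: 3/8 ≈ 0.37500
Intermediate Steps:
L(a) = 4 (L(a) = 9 - 1*5 = 9 - 5 = 4)
D(H) = -3/H
N(K) = K/6 (N(K) = ((K/K)*K)/6 = (1*K)/6 = K/6)
-3*N(D(L(-2))) = -(-3/4)/2 = -(-3*1/4)/2 = -(-3)/(2*4) = -3*(-1/8) = 3/8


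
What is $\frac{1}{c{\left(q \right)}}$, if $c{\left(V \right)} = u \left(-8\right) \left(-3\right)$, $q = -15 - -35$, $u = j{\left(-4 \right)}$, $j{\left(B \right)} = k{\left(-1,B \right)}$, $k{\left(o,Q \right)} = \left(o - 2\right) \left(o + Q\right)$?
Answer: $\frac{1}{360} \approx 0.0027778$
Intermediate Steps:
$k{\left(o,Q \right)} = \left(-2 + o\right) \left(Q + o\right)$
$j{\left(B \right)} = 3 - 3 B$ ($j{\left(B \right)} = \left(-1\right)^{2} - 2 B - -2 + B \left(-1\right) = 1 - 2 B + 2 - B = 3 - 3 B$)
$u = 15$ ($u = 3 - -12 = 3 + 12 = 15$)
$q = 20$ ($q = -15 + 35 = 20$)
$c{\left(V \right)} = 360$ ($c{\left(V \right)} = 15 \left(-8\right) \left(-3\right) = \left(-120\right) \left(-3\right) = 360$)
$\frac{1}{c{\left(q \right)}} = \frac{1}{360}$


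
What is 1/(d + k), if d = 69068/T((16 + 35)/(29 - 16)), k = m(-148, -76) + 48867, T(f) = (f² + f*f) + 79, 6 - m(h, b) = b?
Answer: 18553/919823289 ≈ 2.0170e-5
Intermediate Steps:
m(h, b) = 6 - b
T(f) = 79 + 2*f² (T(f) = (f² + f²) + 79 = 2*f² + 79 = 79 + 2*f²)
k = 48949 (k = (6 - 1*(-76)) + 48867 = (6 + 76) + 48867 = 82 + 48867 = 48949)
d = 11672492/18553 (d = 69068/(79 + 2*((16 + 35)/(29 - 16))²) = 69068/(79 + 2*(51/13)²) = 69068/(79 + 2*(2601/169)) = 69068/(79 + 5202/169) = 69068/(18553/169) = 69068*(169/18553) = 11672492/18553 ≈ 629.14)
1/(d + k) = 1/(11672492/18553 + 48949) = 1/(919823289/18553) = 18553/919823289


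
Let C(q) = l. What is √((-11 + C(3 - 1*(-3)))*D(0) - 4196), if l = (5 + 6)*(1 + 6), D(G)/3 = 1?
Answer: I*√3998 ≈ 63.23*I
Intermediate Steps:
D(G) = 3 (D(G) = 3*1 = 3)
l = 77 (l = 11*7 = 77)
C(q) = 77
√((-11 + C(3 - 1*(-3)))*D(0) - 4196) = √((-11 + 77)*3 - 4196) = √(66*3 - 4196) = √(198 - 4196) = √(-3998) = I*√3998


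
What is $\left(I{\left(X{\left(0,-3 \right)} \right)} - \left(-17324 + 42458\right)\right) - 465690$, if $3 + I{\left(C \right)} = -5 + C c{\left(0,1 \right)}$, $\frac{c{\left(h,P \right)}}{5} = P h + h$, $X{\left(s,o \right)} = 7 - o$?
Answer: $-490832$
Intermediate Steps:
$c{\left(h,P \right)} = 5 h + 5 P h$ ($c{\left(h,P \right)} = 5 \left(P h + h\right) = 5 \left(h + P h\right) = 5 h + 5 P h$)
$I{\left(C \right)} = -8$ ($I{\left(C \right)} = -3 + \left(-5 + C 5 \cdot 0 \left(1 + 1\right)\right) = -3 + \left(-5 + C 5 \cdot 0 \cdot 2\right) = -3 + \left(-5 + C 0\right) = -3 + \left(-5 + 0\right) = -3 - 5 = -8$)
$\left(I{\left(X{\left(0,-3 \right)} \right)} - \left(-17324 + 42458\right)\right) - 465690 = \left(-8 - \left(-17324 + 42458\right)\right) - 465690 = \left(-8 - 25134\right) - 465690 = -25142 - 465690 = -490832$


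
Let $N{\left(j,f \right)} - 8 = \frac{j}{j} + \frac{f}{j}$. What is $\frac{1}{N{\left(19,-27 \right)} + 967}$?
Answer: $\frac{19}{18517} \approx 0.0010261$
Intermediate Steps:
$N{\left(j,f \right)} = 9 + \frac{f}{j}$ ($N{\left(j,f \right)} = 8 + \left(\frac{j}{j} + \frac{f}{j}\right) = 8 + \left(1 + \frac{f}{j}\right) = 9 + \frac{f}{j}$)
$\frac{1}{N{\left(19,-27 \right)} + 967} = \frac{1}{\left(9 - \frac{27}{19}\right) + 967} = \frac{1}{\frac{144}{19} + 967} = \frac{1}{\frac{18517}{19}} = \frac{19}{18517}$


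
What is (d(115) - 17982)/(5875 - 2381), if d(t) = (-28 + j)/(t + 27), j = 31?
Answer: -2553441/496148 ≈ -5.1465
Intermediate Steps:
d(t) = 3/(27 + t) (d(t) = (-28 + 31)/(t + 27) = 3/(27 + t))
(d(115) - 17982)/(5875 - 2381) = (3/(27 + 115) - 17982)/(5875 - 2381) = (3/142 - 17982)/3494 = (3*(1/142) - 17982)*(1/3494) = (3/142 - 17982)*(1/3494) = -2553441/142*1/3494 = -2553441/496148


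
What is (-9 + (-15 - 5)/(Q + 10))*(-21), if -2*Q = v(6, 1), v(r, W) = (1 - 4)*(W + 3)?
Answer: 861/4 ≈ 215.25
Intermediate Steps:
v(r, W) = -9 - 3*W (v(r, W) = -3*(3 + W) = -9 - 3*W)
Q = 6 (Q = -(-9 - 3*1)/2 = -(-9 - 3)/2 = -½*(-12) = 6)
(-9 + (-15 - 5)/(Q + 10))*(-21) = (-9 + (-15 - 5)/(6 + 10))*(-21) = (-9 - 20/16)*(-21) = (-9 - 20*1/16)*(-21) = (-9 - 5/4)*(-21) = -41/4*(-21) = 861/4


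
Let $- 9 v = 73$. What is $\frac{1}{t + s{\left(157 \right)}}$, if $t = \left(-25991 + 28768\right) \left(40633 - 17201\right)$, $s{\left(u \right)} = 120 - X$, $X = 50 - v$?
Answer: $\frac{9}{585636533} \approx 1.5368 \cdot 10^{-8}$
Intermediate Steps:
$v = - \frac{73}{9}$ ($v = \left(- \frac{1}{9}\right) 73 = - \frac{73}{9} \approx -8.1111$)
$X = \frac{523}{9}$ ($X = 50 - - \frac{73}{9} = 50 + \frac{73}{9} = \frac{523}{9} \approx 58.111$)
$s{\left(u \right)} = \frac{557}{9}$ ($s{\left(u \right)} = 120 - \frac{523}{9} = \frac{557}{9}$)
$t = 65070664$ ($t = 2777 \cdot 23432 = 65070664$)
$\frac{1}{t + s{\left(157 \right)}} = \frac{1}{65070664 + \frac{557}{9}} = \frac{1}{\frac{585636533}{9}} = \frac{9}{585636533}$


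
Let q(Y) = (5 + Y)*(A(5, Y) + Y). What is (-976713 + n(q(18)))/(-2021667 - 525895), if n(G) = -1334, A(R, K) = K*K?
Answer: 978047/2547562 ≈ 0.38391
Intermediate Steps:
A(R, K) = K²
q(Y) = (5 + Y)*(Y + Y²) (q(Y) = (5 + Y)*(Y² + Y) = (5 + Y)*(Y + Y²))
(-976713 + n(q(18)))/(-2021667 - 525895) = (-976713 - 1334)/(-2021667 - 525895) = -978047/(-2547562) = -978047*(-1/2547562) = 978047/2547562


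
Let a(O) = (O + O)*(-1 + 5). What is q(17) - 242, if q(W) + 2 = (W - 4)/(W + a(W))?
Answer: -37319/153 ≈ -243.92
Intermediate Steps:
a(O) = 8*O (a(O) = (2*O)*4 = 8*O)
q(W) = -2 + (-4 + W)/(9*W) (q(W) = -2 + (W - 4)/(W + 8*W) = -2 + (-4 + W)/((9*W)) = -2 + (-4 + W)*(1/(9*W)) = -2 + (-4 + W)/(9*W))
q(17) - 242 = (⅑)*(-4 - 17*17)/17 - 242 = (⅑)*(1/17)*(-4 - 289) - 242 = (⅑)*(1/17)*(-293) - 242 = -293/153 - 242 = -37319/153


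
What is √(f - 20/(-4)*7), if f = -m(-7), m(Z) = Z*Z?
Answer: I*√14 ≈ 3.7417*I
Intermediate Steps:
m(Z) = Z²
f = -49 (f = -1*(-7)² = -1*49 = -49)
√(f - 20/(-4)*7) = √(-49 - 20/(-4)*7) = √(-49 - 20*(-1)/4*7) = √(-49 - 5*(-1)*7) = √(-49 + 5*7) = √(-49 + 35) = √(-14) = I*√14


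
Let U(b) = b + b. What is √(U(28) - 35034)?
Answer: I*√34978 ≈ 187.02*I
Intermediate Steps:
U(b) = 2*b
√(U(28) - 35034) = √(2*28 - 35034) = √(56 - 35034) = √(-34978) = I*√34978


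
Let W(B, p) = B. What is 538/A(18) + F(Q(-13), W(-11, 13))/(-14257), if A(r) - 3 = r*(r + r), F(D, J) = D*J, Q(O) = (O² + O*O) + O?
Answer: 9997591/9281307 ≈ 1.0772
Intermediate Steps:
Q(O) = O + 2*O² (Q(O) = (O² + O²) + O = 2*O² + O = O + 2*O²)
A(r) = 3 + 2*r² (A(r) = 3 + r*(r + r) = 3 + r*(2*r) = 3 + 2*r²)
538/A(18) + F(Q(-13), W(-11, 13))/(-14257) = 538/(3 + 2*18²) + (-13*(1 + 2*(-13))*(-11))/(-14257) = 538/(3 + 2*324) + (-13*(1 - 26)*(-11))*(-1/14257) = 538/(3 + 648) + (-13*(-25)*(-11))*(-1/14257) = 538/651 + (325*(-11))*(-1/14257) = 538*(1/651) - 3575*(-1/14257) = 538/651 + 3575/14257 = 9997591/9281307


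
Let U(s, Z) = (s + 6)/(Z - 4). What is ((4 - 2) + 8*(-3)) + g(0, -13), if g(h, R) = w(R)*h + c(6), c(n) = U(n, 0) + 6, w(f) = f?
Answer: -19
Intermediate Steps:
U(s, Z) = (6 + s)/(-4 + Z)
c(n) = 9/2 - n/4 (c(n) = (6 + n)/(-4 + 0) + 6 = (6 + n)/(-4) + 6 = -(6 + n)/4 + 6 = (-3/2 - n/4) + 6 = 9/2 - n/4)
g(h, R) = 3 + R*h (g(h, R) = R*h + (9/2 - 1/4*6) = R*h + (9/2 - 3/2) = R*h + 3 = 3 + R*h)
((4 - 2) + 8*(-3)) + g(0, -13) = ((4 - 2) + 8*(-3)) + (3 - 13*0) = (2 - 24) + (3 + 0) = -22 + 3 = -19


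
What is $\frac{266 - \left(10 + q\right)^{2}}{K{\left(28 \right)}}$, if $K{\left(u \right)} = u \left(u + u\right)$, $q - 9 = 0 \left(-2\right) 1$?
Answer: $- \frac{95}{1568} \approx -0.060587$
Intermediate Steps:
$q = 9$ ($q = 9 + 0 \left(-2\right) 1 = 9 + 0 \cdot 1 = 9 + 0 = 9$)
$K{\left(u \right)} = 2 u^{2}$ ($K{\left(u \right)} = u 2 u = 2 u^{2}$)
$\frac{266 - \left(10 + q\right)^{2}}{K{\left(28 \right)}} = \frac{266 - \left(10 + 9\right)^{2}}{2 \cdot 28^{2}} = \frac{266 - 19^{2}}{2 \cdot 784} = \frac{266 - 361}{1568} = \left(266 - 361\right) \frac{1}{1568} = \left(-95\right) \frac{1}{1568} = - \frac{95}{1568}$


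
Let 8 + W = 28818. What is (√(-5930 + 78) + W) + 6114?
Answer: 34924 + 2*I*√1463 ≈ 34924.0 + 76.498*I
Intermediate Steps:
W = 28810 (W = -8 + 28818 = 28810)
(√(-5930 + 78) + W) + 6114 = (√(-5930 + 78) + 28810) + 6114 = (√(-5852) + 28810) + 6114 = (2*I*√1463 + 28810) + 6114 = (28810 + 2*I*√1463) + 6114 = 34924 + 2*I*√1463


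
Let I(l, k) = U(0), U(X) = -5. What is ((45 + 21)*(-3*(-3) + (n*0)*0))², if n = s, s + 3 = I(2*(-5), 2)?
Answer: 352836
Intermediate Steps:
I(l, k) = -5
s = -8 (s = -3 - 5 = -8)
n = -8
((45 + 21)*(-3*(-3) + (n*0)*0))² = ((45 + 21)*(-3*(-3) - 8*0*0))² = (66*(9 + 0*0))² = (66*(9 + 0))² = (66*9)² = 594² = 352836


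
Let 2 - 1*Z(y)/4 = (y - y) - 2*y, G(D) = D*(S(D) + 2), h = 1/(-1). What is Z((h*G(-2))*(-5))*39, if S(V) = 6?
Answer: -24648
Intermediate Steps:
h = -1
G(D) = 8*D (G(D) = D*(6 + 2) = D*8 = 8*D)
Z(y) = 8 + 8*y (Z(y) = 8 - 4*((y - y) - 2*y) = 8 - 4*(0 - 2*y) = 8 - (-8)*y = 8 + 8*y)
Z((h*G(-2))*(-5))*39 = (8 + 8*(-8*(-2)*(-5)))*39 = (8 + 8*(-1*(-16)*(-5)))*39 = (8 + 8*(16*(-5)))*39 = (8 + 8*(-80))*39 = (8 - 640)*39 = -632*39 = -24648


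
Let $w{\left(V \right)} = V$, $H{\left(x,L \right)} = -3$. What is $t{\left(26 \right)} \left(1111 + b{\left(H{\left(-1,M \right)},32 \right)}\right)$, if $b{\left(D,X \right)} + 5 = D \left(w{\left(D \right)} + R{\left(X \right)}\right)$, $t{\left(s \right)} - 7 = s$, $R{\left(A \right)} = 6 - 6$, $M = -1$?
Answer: $36795$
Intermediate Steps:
$R{\left(A \right)} = 0$ ($R{\left(A \right)} = 6 - 6 = 0$)
$t{\left(s \right)} = 7 + s$
$b{\left(D,X \right)} = -5 + D^{2}$ ($b{\left(D,X \right)} = -5 + D \left(D + 0\right) = -5 + D D = -5 + D^{2}$)
$t{\left(26 \right)} \left(1111 + b{\left(H{\left(-1,M \right)},32 \right)}\right) = \left(7 + 26\right) \left(1111 - \left(5 - \left(-3\right)^{2}\right)\right) = 33 \left(1111 + \left(-5 + 9\right)\right) = 33 \left(1111 + 4\right) = 33 \cdot 1115 = 36795$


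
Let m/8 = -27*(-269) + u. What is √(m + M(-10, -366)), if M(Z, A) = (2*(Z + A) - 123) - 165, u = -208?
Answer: 10*√554 ≈ 235.37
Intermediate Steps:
m = 56440 (m = 8*(-27*(-269) - 208) = 8*(7263 - 208) = 8*7055 = 56440)
M(Z, A) = -288 + 2*A + 2*Z (M(Z, A) = (2*(A + Z) - 123) - 165 = ((2*A + 2*Z) - 123) - 165 = (-123 + 2*A + 2*Z) - 165 = -288 + 2*A + 2*Z)
√(m + M(-10, -366)) = √(56440 + (-288 + 2*(-366) + 2*(-10))) = √(56440 + (-288 - 732 - 20)) = √(56440 - 1040) = √55400 = 10*√554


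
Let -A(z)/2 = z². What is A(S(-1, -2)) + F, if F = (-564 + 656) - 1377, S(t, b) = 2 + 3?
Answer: -1335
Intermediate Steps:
S(t, b) = 5
F = -1285 (F = 92 - 1377 = -1285)
A(z) = -2*z²
A(S(-1, -2)) + F = -2*5² - 1285 = -2*25 - 1285 = -50 - 1285 = -1335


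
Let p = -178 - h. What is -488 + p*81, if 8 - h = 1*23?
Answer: -13691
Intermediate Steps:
h = -15 (h = 8 - 23 = -15)
p = -163 (p = -178 - 1*(-15) = -178 + 15 = -163)
-488 + p*81 = -488 - 163*81 = -488 - 13203 = -13691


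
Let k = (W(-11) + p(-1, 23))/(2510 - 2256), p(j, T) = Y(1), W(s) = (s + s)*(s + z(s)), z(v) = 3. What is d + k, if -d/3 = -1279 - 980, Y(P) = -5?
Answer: 1721529/254 ≈ 6777.7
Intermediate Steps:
W(s) = 2*s*(3 + s) (W(s) = (s + s)*(s + 3) = (2*s)*(3 + s) = 2*s*(3 + s))
p(j, T) = -5
d = 6777 (d = -3*(-1279 - 980) = -3*(-2259) = 6777)
k = 171/254 (k = (2*(-11)*(3 - 11) - 5)/(2510 - 2256) = (2*(-11)*(-8) - 5)/254 = (176 - 5)*(1/254) = 171*(1/254) = 171/254 ≈ 0.67323)
d + k = 6777 + 171/254 = 1721529/254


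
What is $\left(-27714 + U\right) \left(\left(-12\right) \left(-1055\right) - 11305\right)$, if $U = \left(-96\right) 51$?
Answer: $-44186550$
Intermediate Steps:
$U = -4896$
$\left(-27714 + U\right) \left(\left(-12\right) \left(-1055\right) - 11305\right) = \left(-27714 - 4896\right) \left(\left(-12\right) \left(-1055\right) - 11305\right) = - 32610 \left(12660 - 11305\right) = \left(-32610\right) 1355 = -44186550$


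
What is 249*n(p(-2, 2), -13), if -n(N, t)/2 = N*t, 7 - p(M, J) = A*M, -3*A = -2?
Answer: 53950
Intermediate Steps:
A = ⅔ (A = -⅓*(-2) = ⅔ ≈ 0.66667)
p(M, J) = 7 - 2*M/3
n(N, t) = -2*N*t
249*n(p(-2, 2), -13) = 249*(-2*(7 - ⅔*(-2))*(-13)) = 249*(-2*(7 + 4/3)*(-13)) = 249*(-2*25/3*(-13)) = 249*(650/3) = 53950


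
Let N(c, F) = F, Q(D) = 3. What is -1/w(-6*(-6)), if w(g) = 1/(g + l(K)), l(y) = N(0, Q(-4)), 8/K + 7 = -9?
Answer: -39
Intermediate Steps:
K = -½ (K = 8/(-7 - 9) = 8/(-16) = 8*(-1/16) = -½ ≈ -0.50000)
l(y) = 3
w(g) = 1/(3 + g) (w(g) = 1/(g + 3) = 1/(3 + g))
-1/w(-6*(-6)) = -1/(1/(3 - 6*(-6))) = -1/(1/(3 + 36)) = -1/(1/39) = -1/1/39 = -1*39 = -39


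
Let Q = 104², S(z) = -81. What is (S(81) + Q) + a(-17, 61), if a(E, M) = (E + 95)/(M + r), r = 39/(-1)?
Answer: 118124/11 ≈ 10739.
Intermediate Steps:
r = -39 (r = 39*(-1) = -39)
a(E, M) = (95 + E)/(-39 + M) (a(E, M) = (E + 95)/(M - 39) = (95 + E)/(-39 + M))
Q = 10816
(S(81) + Q) + a(-17, 61) = (-81 + 10816) + (95 - 17)/(-39 + 61) = 10735 + 78/22 = 10735 + (1/22)*78 = 10735 + 39/11 = 118124/11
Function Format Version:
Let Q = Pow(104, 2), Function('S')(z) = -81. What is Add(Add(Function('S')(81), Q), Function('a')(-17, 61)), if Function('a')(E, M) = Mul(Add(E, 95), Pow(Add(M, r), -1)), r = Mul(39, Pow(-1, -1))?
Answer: Rational(118124, 11) ≈ 10739.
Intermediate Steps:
r = -39 (r = Mul(39, -1) = -39)
Function('a')(E, M) = Mul(Pow(Add(-39, M), -1), Add(95, E)) (Function('a')(E, M) = Mul(Add(E, 95), Pow(Add(M, -39), -1)) = Mul(Add(95, E), Pow(Add(-39, M), -1)) = Mul(Pow(Add(-39, M), -1), Add(95, E)))
Q = 10816
Add(Add(Function('S')(81), Q), Function('a')(-17, 61)) = Add(Add(-81, 10816), Mul(Pow(Add(-39, 61), -1), Add(95, -17))) = Add(10735, Mul(Pow(22, -1), 78)) = Add(10735, Mul(Rational(1, 22), 78)) = Add(10735, Rational(39, 11)) = Rational(118124, 11)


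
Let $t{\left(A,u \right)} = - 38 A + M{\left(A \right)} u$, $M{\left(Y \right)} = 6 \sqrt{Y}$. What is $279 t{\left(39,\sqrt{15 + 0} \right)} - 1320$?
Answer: $-414798 + 5022 \sqrt{65} \approx -3.7431 \cdot 10^{5}$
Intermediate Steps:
$t{\left(A,u \right)} = - 38 A + 6 u \sqrt{A}$ ($t{\left(A,u \right)} = - 38 A + 6 \sqrt{A} u = - 38 A + 6 u \sqrt{A}$)
$279 t{\left(39,\sqrt{15 + 0} \right)} - 1320 = 279 \left(\left(-38\right) 39 + 6 \sqrt{15 + 0} \sqrt{39}\right) - 1320 = 279 \left(-1482 + 6 \sqrt{15} \sqrt{39}\right) - 1320 = 279 \left(-1482 + 18 \sqrt{65}\right) - 1320 = \left(-413478 + 5022 \sqrt{65}\right) - 1320 = -414798 + 5022 \sqrt{65}$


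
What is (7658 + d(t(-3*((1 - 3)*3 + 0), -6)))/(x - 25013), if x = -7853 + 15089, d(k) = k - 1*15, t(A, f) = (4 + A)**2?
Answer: -8127/17777 ≈ -0.45716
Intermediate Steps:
d(k) = -15 + k (d(k) = k - 15 = -15 + k)
x = 7236
(7658 + d(t(-3*((1 - 3)*3 + 0), -6)))/(x - 25013) = (7658 + (-15 + (4 - 3*((1 - 3)*3 + 0))**2))/(7236 - 25013) = (7658 + (-15 + (4 - 3*(-2*3 + 0))**2))/(-17777) = (7658 + (-15 + (4 - 3*(-6 + 0))**2))*(-1/17777) = (7658 + (-15 + (4 - 3*(-6))**2))*(-1/17777) = (7658 + (-15 + (4 + 18)**2))*(-1/17777) = (7658 + (-15 + 22**2))*(-1/17777) = (7658 + (-15 + 484))*(-1/17777) = (7658 + 469)*(-1/17777) = 8127*(-1/17777) = -8127/17777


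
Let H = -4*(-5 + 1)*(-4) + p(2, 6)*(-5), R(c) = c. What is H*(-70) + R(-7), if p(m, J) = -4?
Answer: 3073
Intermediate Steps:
H = -44 (H = -4*(-5 + 1)*(-4) - 4*(-5) = -(-16)*(-4) + 20 = -4*16 + 20 = -64 + 20 = -44)
H*(-70) + R(-7) = -44*(-70) - 7 = 3080 - 7 = 3073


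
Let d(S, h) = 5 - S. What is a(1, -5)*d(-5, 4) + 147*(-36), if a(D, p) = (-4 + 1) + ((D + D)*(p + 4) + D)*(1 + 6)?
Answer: -5392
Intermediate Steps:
a(D, p) = -3 + 7*D + 14*D*(4 + p) (a(D, p) = -3 + ((2*D)*(4 + p) + D)*7 = -3 + (2*D*(4 + p) + D)*7 = -3 + (D + 2*D*(4 + p))*7 = -3 + (7*D + 14*D*(4 + p)) = -3 + 7*D + 14*D*(4 + p))
a(1, -5)*d(-5, 4) + 147*(-36) = (-3 + 63*1 + 14*1*(-5))*(5 - 1*(-5)) + 147*(-36) = (-3 + 63 - 70)*(5 + 5) - 5292 = -10*10 - 5292 = -100 - 5292 = -5392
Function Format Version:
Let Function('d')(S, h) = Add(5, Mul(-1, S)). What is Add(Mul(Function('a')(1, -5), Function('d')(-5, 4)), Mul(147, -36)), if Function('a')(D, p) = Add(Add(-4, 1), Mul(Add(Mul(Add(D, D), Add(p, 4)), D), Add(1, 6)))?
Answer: -5392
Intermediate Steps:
Function('a')(D, p) = Add(-3, Mul(7, D), Mul(14, D, Add(4, p))) (Function('a')(D, p) = Add(-3, Mul(Add(Mul(Mul(2, D), Add(4, p)), D), 7)) = Add(-3, Mul(Add(Mul(2, D, Add(4, p)), D), 7)) = Add(-3, Mul(Add(D, Mul(2, D, Add(4, p))), 7)) = Add(-3, Add(Mul(7, D), Mul(14, D, Add(4, p)))) = Add(-3, Mul(7, D), Mul(14, D, Add(4, p))))
Add(Mul(Function('a')(1, -5), Function('d')(-5, 4)), Mul(147, -36)) = Add(Mul(Add(-3, Mul(63, 1), Mul(14, 1, -5)), Add(5, Mul(-1, -5))), Mul(147, -36)) = Add(Mul(Add(-3, 63, -70), Add(5, 5)), -5292) = Add(Mul(-10, 10), -5292) = Add(-100, -5292) = -5392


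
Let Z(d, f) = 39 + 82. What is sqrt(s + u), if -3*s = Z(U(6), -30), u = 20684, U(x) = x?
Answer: sqrt(185793)/3 ≈ 143.68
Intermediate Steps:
Z(d, f) = 121
s = -121/3 (s = -1/3*121 = -121/3 ≈ -40.333)
sqrt(s + u) = sqrt(-121/3 + 20684) = sqrt(61931/3) = sqrt(185793)/3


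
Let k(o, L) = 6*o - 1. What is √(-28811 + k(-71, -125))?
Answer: I*√29238 ≈ 170.99*I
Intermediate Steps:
k(o, L) = -1 + 6*o
√(-28811 + k(-71, -125)) = √(-28811 + (-1 + 6*(-71))) = √(-28811 + (-1 - 426)) = √(-28811 - 427) = √(-29238) = I*√29238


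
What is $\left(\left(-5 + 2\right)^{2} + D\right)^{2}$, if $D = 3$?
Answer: $144$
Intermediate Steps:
$\left(\left(-5 + 2\right)^{2} + D\right)^{2} = \left(\left(-5 + 2\right)^{2} + 3\right)^{2} = \left(\left(-3\right)^{2} + 3\right)^{2} = \left(9 + 3\right)^{2} = 12^{2} = 144$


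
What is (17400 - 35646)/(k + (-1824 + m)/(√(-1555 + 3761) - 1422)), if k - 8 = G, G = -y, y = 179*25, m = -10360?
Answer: 82156897135494/20075093245883 + 111154632*√2206/20075093245883 ≈ 4.0927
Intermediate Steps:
y = 4475
G = -4475 (G = -1*4475 = -4475)
k = -4467 (k = 8 - 4475 = -4467)
(17400 - 35646)/(k + (-1824 + m)/(√(-1555 + 3761) - 1422)) = (17400 - 35646)/(-4467 + (-1824 - 10360)/(√(-1555 + 3761) - 1422)) = -18246/(-4467 - 12184/(√2206 - 1422)) = -18246/(-4467 - 12184/(-1422 + √2206))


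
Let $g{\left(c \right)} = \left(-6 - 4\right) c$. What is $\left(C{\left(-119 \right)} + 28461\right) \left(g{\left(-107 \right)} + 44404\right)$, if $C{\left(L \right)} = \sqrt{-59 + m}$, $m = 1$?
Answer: $1294235514 + 45474 i \sqrt{58} \approx 1.2942 \cdot 10^{9} + 3.4632 \cdot 10^{5} i$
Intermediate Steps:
$C{\left(L \right)} = i \sqrt{58}$ ($C{\left(L \right)} = \sqrt{-59 + 1} = \sqrt{-58} = i \sqrt{58}$)
$g{\left(c \right)} = - 10 c$
$\left(C{\left(-119 \right)} + 28461\right) \left(g{\left(-107 \right)} + 44404\right) = \left(i \sqrt{58} + 28461\right) \left(\left(-10\right) \left(-107\right) + 44404\right) = \left(28461 + i \sqrt{58}\right) \left(1070 + 44404\right) = \left(28461 + i \sqrt{58}\right) 45474 = 1294235514 + 45474 i \sqrt{58}$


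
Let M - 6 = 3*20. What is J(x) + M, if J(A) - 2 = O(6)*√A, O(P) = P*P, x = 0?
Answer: 68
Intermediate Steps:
O(P) = P²
J(A) = 2 + 36*√A (J(A) = 2 + 6²*√A = 2 + 36*√A)
M = 66 (M = 6 + 3*20 = 6 + 60 = 66)
J(x) + M = (2 + 36*√0) + 66 = (2 + 36*0) + 66 = (2 + 0) + 66 = 2 + 66 = 68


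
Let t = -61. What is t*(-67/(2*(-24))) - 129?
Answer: -10279/48 ≈ -214.15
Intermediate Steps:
t*(-67/(2*(-24))) - 129 = -(-4087)/(2*(-24)) - 129 = -(-4087)/(-48) - 129 = -(-4087)*(-1)/48 - 129 = -61*67/48 - 129 = -4087/48 - 129 = -10279/48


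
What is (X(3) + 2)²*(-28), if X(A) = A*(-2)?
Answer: -448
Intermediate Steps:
X(A) = -2*A
(X(3) + 2)²*(-28) = (-2*3 + 2)²*(-28) = (-6 + 2)²*(-28) = (-4)²*(-28) = 16*(-28) = -448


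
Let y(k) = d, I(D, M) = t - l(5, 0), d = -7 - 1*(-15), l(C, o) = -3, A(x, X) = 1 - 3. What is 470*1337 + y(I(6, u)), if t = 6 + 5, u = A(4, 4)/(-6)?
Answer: 628398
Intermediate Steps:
A(x, X) = -2
u = ⅓ (u = -2/(-6) = -2*(-⅙) = ⅓ ≈ 0.33333)
t = 11
d = 8 (d = -7 + 15 = 8)
I(D, M) = 14 (I(D, M) = 11 - 1*(-3) = 11 + 3 = 14)
y(k) = 8
470*1337 + y(I(6, u)) = 470*1337 + 8 = 628390 + 8 = 628398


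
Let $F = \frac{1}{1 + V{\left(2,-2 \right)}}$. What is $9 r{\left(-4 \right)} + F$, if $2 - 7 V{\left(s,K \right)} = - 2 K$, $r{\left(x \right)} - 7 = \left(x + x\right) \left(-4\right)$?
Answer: $\frac{1762}{5} \approx 352.4$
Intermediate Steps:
$r{\left(x \right)} = 7 - 8 x$ ($r{\left(x \right)} = 7 + \left(x + x\right) \left(-4\right) = 7 + 2 x \left(-4\right) = 7 - 8 x$)
$V{\left(s,K \right)} = \frac{2}{7} + \frac{2 K}{7}$ ($V{\left(s,K \right)} = \frac{2}{7} - \frac{\left(-2\right) K}{7} = \frac{2}{7} + \frac{2 K}{7}$)
$F = \frac{7}{5}$ ($F = \frac{1}{1 + \left(\frac{2}{7} + \frac{2}{7} \left(-2\right)\right)} = \frac{1}{1 + \left(\frac{2}{7} - \frac{4}{7}\right)} = \frac{1}{1 - \frac{2}{7}} = \frac{1}{\frac{5}{7}} = \frac{7}{5} \approx 1.4$)
$9 r{\left(-4 \right)} + F = 9 \left(7 - -32\right) + \frac{7}{5} = 9 \left(7 + 32\right) + \frac{7}{5} = 9 \cdot 39 + \frac{7}{5} = 351 + \frac{7}{5} = \frac{1762}{5}$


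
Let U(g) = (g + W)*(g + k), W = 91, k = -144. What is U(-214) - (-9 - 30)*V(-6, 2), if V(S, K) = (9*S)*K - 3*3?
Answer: 39471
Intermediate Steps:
V(S, K) = -9 + 9*K*S (V(S, K) = 9*K*S - 9 = -9 + 9*K*S)
U(g) = (-144 + g)*(91 + g) (U(g) = (g + 91)*(g - 144) = (91 + g)*(-144 + g) = (-144 + g)*(91 + g))
U(-214) - (-9 - 30)*V(-6, 2) = (-13104 + (-214)² - 53*(-214)) - (-9 - 30)*(-9 + 9*2*(-6)) = (-13104 + 45796 + 11342) - (-39)*(-9 - 108) = 44034 - (-39)*(-117) = 44034 - 1*4563 = 44034 - 4563 = 39471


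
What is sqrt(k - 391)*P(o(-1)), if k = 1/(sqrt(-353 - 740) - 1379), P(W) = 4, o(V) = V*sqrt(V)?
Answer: 2*sqrt(-1415577723699782 - 1902734*I*sqrt(1093))/951367 ≈ 1.7574e-6 - 79.095*I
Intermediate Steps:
o(V) = V**(3/2)
k = 1/(-1379 + I*sqrt(1093)) (k = 1/(sqrt(-1093) - 1379) = 1/(I*sqrt(1093) - 1379) = 1/(-1379 + I*sqrt(1093)) ≈ -0.00072475 - 1.7375e-5*I)
sqrt(k - 391)*P(o(-1)) = sqrt((-1379/1902734 - I*sqrt(1093)/1902734) - 391)*4 = sqrt(-743970373/1902734 - I*sqrt(1093)/1902734)*4 = 4*sqrt(-743970373/1902734 - I*sqrt(1093)/1902734)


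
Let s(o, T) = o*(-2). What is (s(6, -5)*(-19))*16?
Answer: 3648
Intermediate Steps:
s(o, T) = -2*o
(s(6, -5)*(-19))*16 = (-2*6*(-19))*16 = -12*(-19)*16 = 228*16 = 3648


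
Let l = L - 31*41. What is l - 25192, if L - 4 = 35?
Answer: -26424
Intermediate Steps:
L = 39 (L = 4 + 35 = 39)
l = -1232 (l = 39 - 31*41 = 39 - 1271 = -1232)
l - 25192 = -1232 - 25192 = -26424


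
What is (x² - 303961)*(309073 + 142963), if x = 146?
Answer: -127765715220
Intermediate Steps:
(x² - 303961)*(309073 + 142963) = (146² - 303961)*(309073 + 142963) = (21316 - 303961)*452036 = -282645*452036 = -127765715220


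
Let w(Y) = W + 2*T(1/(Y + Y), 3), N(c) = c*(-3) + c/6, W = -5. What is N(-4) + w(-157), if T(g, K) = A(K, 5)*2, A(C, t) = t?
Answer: 79/3 ≈ 26.333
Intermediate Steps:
T(g, K) = 10 (T(g, K) = 5*2 = 10)
N(c) = -17*c/6 (N(c) = -3*c + c*(1/6) = -3*c + c/6 = -17*c/6)
w(Y) = 15 (w(Y) = -5 + 2*10 = -5 + 20 = 15)
N(-4) + w(-157) = -17/6*(-4) + 15 = 34/3 + 15 = 79/3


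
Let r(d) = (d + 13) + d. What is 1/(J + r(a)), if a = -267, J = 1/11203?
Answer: -11203/5836762 ≈ -0.0019194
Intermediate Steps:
J = 1/11203 ≈ 8.9262e-5
r(d) = 13 + 2*d (r(d) = (13 + d) + d = 13 + 2*d)
1/(J + r(a)) = 1/(1/11203 + (13 + 2*(-267))) = 1/(1/11203 + (13 - 534)) = 1/(1/11203 - 521) = 1/(-5836762/11203) = -11203/5836762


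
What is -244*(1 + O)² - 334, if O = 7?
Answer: -15950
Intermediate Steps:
-244*(1 + O)² - 334 = -244*(1 + 7)² - 334 = -244*8² - 334 = -244*64 - 334 = -15616 - 334 = -15950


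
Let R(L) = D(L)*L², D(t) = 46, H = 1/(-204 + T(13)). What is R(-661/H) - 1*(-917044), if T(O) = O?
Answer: 733209407090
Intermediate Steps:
H = -1/191 (H = 1/(-204 + 13) = 1/(-191) = -1/191 ≈ -0.0052356)
R(L) = 46*L²
R(-661/H) - 1*(-917044) = 46*(-661/(-1/191))² - 1*(-917044) = 46*(-661*(-191))² + 917044 = 46*126251² + 917044 = 46*15939315001 + 917044 = 733208490046 + 917044 = 733209407090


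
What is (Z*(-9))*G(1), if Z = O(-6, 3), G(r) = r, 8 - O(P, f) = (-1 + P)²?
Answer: 369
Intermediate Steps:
O(P, f) = 8 - (-1 + P)²
Z = -41 (Z = 8 - (-1 - 6)² = 8 - 1*(-7)² = 8 - 1*49 = 8 - 49 = -41)
(Z*(-9))*G(1) = -41*(-9)*1 = 369*1 = 369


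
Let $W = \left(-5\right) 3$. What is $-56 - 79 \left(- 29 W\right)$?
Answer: $-34421$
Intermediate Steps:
$W = -15$
$-56 - 79 \left(- 29 W\right) = -56 - 79 \left(\left(-29\right) \left(-15\right)\right) = -56 - 34365 = -34421$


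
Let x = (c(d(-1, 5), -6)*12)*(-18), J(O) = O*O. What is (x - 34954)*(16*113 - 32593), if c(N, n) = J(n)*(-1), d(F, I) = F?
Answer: 836674730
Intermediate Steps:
J(O) = O²
c(N, n) = -n² (c(N, n) = n²*(-1) = -n²)
x = 7776 (x = (-1*(-6)²*12)*(-18) = (-1*36*12)*(-18) = -36*12*(-18) = -432*(-18) = 7776)
(x - 34954)*(16*113 - 32593) = (7776 - 34954)*(16*113 - 32593) = -27178*(1808 - 32593) = -27178*(-30785) = 836674730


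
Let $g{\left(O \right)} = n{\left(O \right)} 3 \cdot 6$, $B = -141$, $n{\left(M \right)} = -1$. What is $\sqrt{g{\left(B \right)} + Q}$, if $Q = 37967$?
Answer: $\sqrt{37949} \approx 194.8$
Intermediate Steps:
$g{\left(O \right)} = -18$ ($g{\left(O \right)} = \left(-1\right) 3 \cdot 6 = \left(-3\right) 6 = -18$)
$\sqrt{g{\left(B \right)} + Q} = \sqrt{-18 + 37967} = \sqrt{37949}$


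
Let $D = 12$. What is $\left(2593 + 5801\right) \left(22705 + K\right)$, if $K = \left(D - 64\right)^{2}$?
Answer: $213283146$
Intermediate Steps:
$K = 2704$ ($K = \left(12 - 64\right)^{2} = \left(-52\right)^{2} = 2704$)
$\left(2593 + 5801\right) \left(22705 + K\right) = \left(2593 + 5801\right) \left(22705 + 2704\right) = 8394 \cdot 25409 = 213283146$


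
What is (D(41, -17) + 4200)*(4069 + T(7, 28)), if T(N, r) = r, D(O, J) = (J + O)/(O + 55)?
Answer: 68833697/4 ≈ 1.7208e+7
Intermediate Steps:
D(O, J) = (J + O)/(55 + O)
(D(41, -17) + 4200)*(4069 + T(7, 28)) = ((-17 + 41)/(55 + 41) + 4200)*(4069 + 28) = (24/96 + 4200)*4097 = ((1/96)*24 + 4200)*4097 = (1/4 + 4200)*4097 = (16801/4)*4097 = 68833697/4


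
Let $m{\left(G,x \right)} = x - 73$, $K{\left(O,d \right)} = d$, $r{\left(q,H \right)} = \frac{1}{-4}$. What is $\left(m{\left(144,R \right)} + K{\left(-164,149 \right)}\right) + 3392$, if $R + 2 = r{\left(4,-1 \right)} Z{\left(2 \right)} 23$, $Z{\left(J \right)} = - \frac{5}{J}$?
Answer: $\frac{27843}{8} \approx 3480.4$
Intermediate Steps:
$r{\left(q,H \right)} = - \frac{1}{4}$
$R = \frac{99}{8}$ ($R = -2 + - \frac{\left(-5\right) \frac{1}{2}}{4} \cdot 23 = -2 + \left(- \frac{1}{4}\right) \left(- \frac{5}{2}\right) 23 = -2 + \frac{5}{8} \cdot 23 = -2 + \frac{115}{8} = \frac{99}{8} \approx 12.375$)
$m{\left(G,x \right)} = -73 + x$
$\left(m{\left(144,R \right)} + K{\left(-164,149 \right)}\right) + 3392 = \left(\left(-73 + \frac{99}{8}\right) + 149\right) + 3392 = \left(- \frac{485}{8} + 149\right) + 3392 = \frac{707}{8} + 3392 = \frac{27843}{8}$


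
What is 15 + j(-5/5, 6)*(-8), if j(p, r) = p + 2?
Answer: 7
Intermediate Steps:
j(p, r) = 2 + p
15 + j(-5/5, 6)*(-8) = 15 + (2 - 5/5)*(-8) = 15 + (2 - 5*1/5)*(-8) = 15 + (2 - 1)*(-8) = 15 + 1*(-8) = 15 - 8 = 7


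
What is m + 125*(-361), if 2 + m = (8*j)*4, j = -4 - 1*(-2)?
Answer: -45191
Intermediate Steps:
j = -2 (j = -4 + 2 = -2)
m = -66 (m = -2 + (8*(-2))*4 = -2 - 16*4 = -2 - 64 = -66)
m + 125*(-361) = -66 + 125*(-361) = -66 - 45125 = -45191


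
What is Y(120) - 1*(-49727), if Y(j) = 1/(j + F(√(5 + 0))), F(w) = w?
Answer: 143164057/2879 - √5/14395 ≈ 49727.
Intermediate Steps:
Y(j) = 1/(j + √5) (Y(j) = 1/(j + √(5 + 0)) = 1/(j + √5))
Y(120) - 1*(-49727) = 1/(120 + √5) - 1*(-49727) = 1/(120 + √5) + 49727 = 49727 + 1/(120 + √5)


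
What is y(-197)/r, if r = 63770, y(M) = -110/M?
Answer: 11/1256269 ≈ 8.7561e-6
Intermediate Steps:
y(-197)/r = -110/(-197)/63770 = -110*(-1/197)*(1/63770) = (110/197)*(1/63770) = 11/1256269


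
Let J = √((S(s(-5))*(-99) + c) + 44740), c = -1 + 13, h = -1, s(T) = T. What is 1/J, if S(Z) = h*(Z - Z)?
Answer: √2797/11188 ≈ 0.0047271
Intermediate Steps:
c = 12
S(Z) = 0 (S(Z) = -(Z - Z) = -1*0 = 0)
J = 4*√2797 (J = √((0*(-99) + 12) + 44740) = √((0 + 12) + 44740) = √(12 + 44740) = √44752 = 4*√2797 ≈ 211.55)
1/J = 1/(4*√2797) = √2797/11188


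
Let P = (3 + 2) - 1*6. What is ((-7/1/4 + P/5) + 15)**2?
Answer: 68121/400 ≈ 170.30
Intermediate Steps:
P = -1 (P = 5 - 6 = -1)
((-7/1/4 + P/5) + 15)**2 = ((-7/1/4 - 1/5) + 15)**2 = ((-7*1*(1/4) - 1*1/5) + 15)**2 = ((-7*1/4 - 1/5) + 15)**2 = ((-7/4 - 1/5) + 15)**2 = (-39/20 + 15)**2 = (261/20)**2 = 68121/400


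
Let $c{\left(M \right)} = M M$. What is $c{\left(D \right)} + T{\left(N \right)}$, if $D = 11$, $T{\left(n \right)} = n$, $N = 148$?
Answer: $269$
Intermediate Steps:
$c{\left(M \right)} = M^{2}$
$c{\left(D \right)} + T{\left(N \right)} = 11^{2} + 148 = 121 + 148 = 269$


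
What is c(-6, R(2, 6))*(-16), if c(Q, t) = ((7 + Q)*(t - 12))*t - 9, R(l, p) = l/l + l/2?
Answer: 464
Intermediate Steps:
R(l, p) = 1 + l/2 (R(l, p) = 1 + l*(½) = 1 + l/2)
c(Q, t) = -9 + t*(-12 + t)*(7 + Q) (c(Q, t) = ((7 + Q)*(-12 + t))*t - 9 = ((-12 + t)*(7 + Q))*t - 9 = t*(-12 + t)*(7 + Q) - 9 = -9 + t*(-12 + t)*(7 + Q))
c(-6, R(2, 6))*(-16) = (-9 - 84*(1 + (½)*2) + 7*(1 + (½)*2)² - 6*(1 + (½)*2)² - 12*(-6)*(1 + (½)*2))*(-16) = (-9 - 84*(1 + 1) + 7*(1 + 1)² - 6*(1 + 1)² - 12*(-6)*(1 + 1))*(-16) = (-9 - 84*2 + 7*2² - 6*2² - 12*(-6)*2)*(-16) = (-9 - 168 + 7*4 - 6*4 + 144)*(-16) = (-9 - 168 + 28 - 24 + 144)*(-16) = -29*(-16) = 464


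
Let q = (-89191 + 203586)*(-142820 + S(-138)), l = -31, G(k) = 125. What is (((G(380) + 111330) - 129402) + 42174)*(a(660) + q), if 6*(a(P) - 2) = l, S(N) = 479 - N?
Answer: -2364649034296283/6 ≈ -3.9411e+14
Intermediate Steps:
q = -16267312185 (q = (-89191 + 203586)*(-142820 + (479 - 1*(-138))) = 114395*(-142820 + (479 + 138)) = 114395*(-142820 + 617) = 114395*(-142203) = -16267312185)
a(P) = -19/6 (a(P) = 2 + (⅙)*(-31) = 2 - 31/6 = -19/6)
(((G(380) + 111330) - 129402) + 42174)*(a(660) + q) = (((125 + 111330) - 129402) + 42174)*(-19/6 - 16267312185) = ((111455 - 129402) + 42174)*(-97603873129/6) = (-17947 + 42174)*(-97603873129/6) = 24227*(-97603873129/6) = -2364649034296283/6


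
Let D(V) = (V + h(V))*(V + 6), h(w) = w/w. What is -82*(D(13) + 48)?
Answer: -25748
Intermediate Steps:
h(w) = 1
D(V) = (1 + V)*(6 + V) (D(V) = (V + 1)*(V + 6) = (1 + V)*(6 + V))
-82*(D(13) + 48) = -82*((6 + 13² + 7*13) + 48) = -82*((6 + 169 + 91) + 48) = -82*(266 + 48) = -82*314 = -25748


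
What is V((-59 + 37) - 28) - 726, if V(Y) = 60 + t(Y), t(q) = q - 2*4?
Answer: -724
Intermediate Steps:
t(q) = -8 + q (t(q) = q - 8 = -8 + q)
V(Y) = 52 + Y (V(Y) = 60 + (-8 + Y) = 52 + Y)
V((-59 + 37) - 28) - 726 = (52 + ((-59 + 37) - 28)) - 726 = (52 + (-22 - 28)) - 726 = (52 - 50) - 726 = 2 - 726 = -724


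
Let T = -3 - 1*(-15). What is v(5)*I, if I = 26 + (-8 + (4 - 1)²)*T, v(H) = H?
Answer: 190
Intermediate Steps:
T = 12 (T = -3 + 15 = 12)
I = 38 (I = 26 + (-8 + (4 - 1)²)*12 = 26 + (-8 + 3²)*12 = 26 + (-8 + 9)*12 = 26 + 1*12 = 26 + 12 = 38)
v(5)*I = 5*38 = 190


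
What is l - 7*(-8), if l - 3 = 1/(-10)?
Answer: 589/10 ≈ 58.900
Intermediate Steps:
l = 29/10 (l = 3 + 1/(-10) = 3 - 1/10 = 29/10 ≈ 2.9000)
l - 7*(-8) = 29/10 - 7*(-8) = 29/10 + 56 = 589/10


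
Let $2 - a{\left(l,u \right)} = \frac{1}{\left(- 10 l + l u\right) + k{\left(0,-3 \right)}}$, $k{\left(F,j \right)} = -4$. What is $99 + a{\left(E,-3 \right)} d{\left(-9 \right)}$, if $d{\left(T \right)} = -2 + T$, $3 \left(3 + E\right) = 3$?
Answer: $\frac{155}{2} \approx 77.5$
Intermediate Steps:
$E = -2$ ($E = -3 + \frac{1}{3} \cdot 3 = -3 + 1 = -2$)
$a{\left(l,u \right)} = 2 - \frac{1}{-4 - 10 l + l u}$ ($a{\left(l,u \right)} = 2 - \frac{1}{\left(- 10 l + l u\right) - 4} = 2 - \frac{1}{-4 - 10 l + l u}$)
$99 + a{\left(E,-3 \right)} d{\left(-9 \right)} = 99 + \frac{9 + 20 \left(-2\right) - \left(-4\right) \left(-3\right)}{4 + 10 \left(-2\right) - \left(-2\right) \left(-3\right)} \left(-2 - 9\right) = 99 + \frac{9 - 40 - 12}{4 - 20 - 6} \left(-11\right) = 99 + \frac{1}{-22} \left(-43\right) \left(-11\right) = 99 + \left(- \frac{1}{22}\right) \left(-43\right) \left(-11\right) = 99 + \frac{43}{22} \left(-11\right) = 99 - \frac{43}{2} = \frac{155}{2}$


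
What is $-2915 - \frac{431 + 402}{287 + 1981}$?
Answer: $- \frac{944579}{324} \approx -2915.4$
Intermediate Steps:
$-2915 - \frac{431 + 402}{287 + 1981} = -2915 - \frac{833}{2268} = -2915 - 833 \cdot \frac{1}{2268} = -2915 - \frac{119}{324} = - \frac{944579}{324}$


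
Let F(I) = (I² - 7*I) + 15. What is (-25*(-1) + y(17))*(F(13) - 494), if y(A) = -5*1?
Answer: -8020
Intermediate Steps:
y(A) = -5
F(I) = 15 + I² - 7*I
(-25*(-1) + y(17))*(F(13) - 494) = (-25*(-1) - 5)*((15 + 13² - 7*13) - 494) = (25 - 5)*((15 + 169 - 91) - 494) = 20*(93 - 494) = 20*(-401) = -8020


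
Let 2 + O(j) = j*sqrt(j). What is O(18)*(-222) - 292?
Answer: 152 - 11988*sqrt(2) ≈ -16802.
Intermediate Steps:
O(j) = -2 + j**(3/2) (O(j) = -2 + j*sqrt(j) = -2 + j**(3/2))
O(18)*(-222) - 292 = (-2 + 18**(3/2))*(-222) - 292 = (-2 + 54*sqrt(2))*(-222) - 292 = (444 - 11988*sqrt(2)) - 292 = 152 - 11988*sqrt(2)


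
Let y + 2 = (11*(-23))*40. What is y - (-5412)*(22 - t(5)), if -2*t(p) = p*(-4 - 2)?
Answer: 27762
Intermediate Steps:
y = -10122 (y = -2 + (11*(-23))*40 = -2 - 253*40 = -2 - 10120 = -10122)
t(p) = 3*p (t(p) = -p*(-4 - 2)/2 = -p*(-6)/2 = -(-3)*p = 3*p)
y - (-5412)*(22 - t(5)) = -10122 - (-5412)*(22 - 3*5) = -10122 - (-5412)*(22 - 1*15) = -10122 - (-5412)*(22 - 15) = -10122 - (-5412)*7 = -10122 - 1*(-37884) = -10122 + 37884 = 27762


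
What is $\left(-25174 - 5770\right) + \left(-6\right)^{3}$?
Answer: $-31160$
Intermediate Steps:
$\left(-25174 - 5770\right) + \left(-6\right)^{3} = -30944 - 216 = -31160$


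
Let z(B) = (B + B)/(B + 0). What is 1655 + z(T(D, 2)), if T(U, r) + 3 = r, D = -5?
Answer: 1657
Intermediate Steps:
T(U, r) = -3 + r
z(B) = 2 (z(B) = (2*B)/B = 2)
1655 + z(T(D, 2)) = 1655 + 2 = 1657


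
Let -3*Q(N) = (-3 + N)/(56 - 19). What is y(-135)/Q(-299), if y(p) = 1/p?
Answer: -37/13590 ≈ -0.0027226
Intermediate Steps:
Q(N) = 1/37 - N/111 (Q(N) = -(-3 + N)/(3*(56 - 19)) = -(-3 + N)/(3*37) = -(-3/37 + N/37)/3 = 1/37 - N/111)
y(-135)/Q(-299) = 1/((-135)*(1/37 - 1/111*(-299))) = -1/(135*(1/37 + 299/111)) = -1/(135*302/111) = -1/135*111/302 = -37/13590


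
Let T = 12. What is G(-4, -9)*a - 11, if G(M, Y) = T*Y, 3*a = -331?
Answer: 11905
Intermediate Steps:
a = -331/3 (a = (⅓)*(-331) = -331/3 ≈ -110.33)
G(M, Y) = 12*Y
G(-4, -9)*a - 11 = (12*(-9))*(-331/3) - 11 = -108*(-331/3) - 11 = 11916 - 11 = 11905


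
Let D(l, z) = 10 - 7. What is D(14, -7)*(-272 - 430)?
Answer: -2106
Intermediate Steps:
D(l, z) = 3
D(14, -7)*(-272 - 430) = 3*(-272 - 430) = 3*(-702) = -2106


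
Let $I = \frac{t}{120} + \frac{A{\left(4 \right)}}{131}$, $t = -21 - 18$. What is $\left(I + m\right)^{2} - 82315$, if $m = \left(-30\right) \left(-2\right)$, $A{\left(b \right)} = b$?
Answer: $- \frac{2162292841551}{27457600} \approx -78750.0$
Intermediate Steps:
$t = -39$ ($t = -21 - 18 = -39$)
$m = 60$
$I = - \frac{1543}{5240}$ ($I = - \frac{39}{120} + \frac{4}{131} = \left(-39\right) \frac{1}{120} + 4 \cdot \frac{1}{131} = - \frac{13}{40} + \frac{4}{131} = - \frac{1543}{5240} \approx -0.29447$)
$\left(I + m\right)^{2} - 82315 = \left(- \frac{1543}{5240} + 60\right)^{2} - 82315 = \left(\frac{312857}{5240}\right)^{2} - 82315 = \frac{97879502449}{27457600} - 82315 = - \frac{2162292841551}{27457600}$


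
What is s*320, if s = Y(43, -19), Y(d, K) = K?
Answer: -6080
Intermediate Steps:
s = -19
s*320 = -19*320 = -6080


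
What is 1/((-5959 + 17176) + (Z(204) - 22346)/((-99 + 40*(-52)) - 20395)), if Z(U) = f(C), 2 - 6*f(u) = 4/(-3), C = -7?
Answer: 203166/2279114131 ≈ 8.9142e-5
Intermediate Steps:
f(u) = 5/9 (f(u) = ⅓ - 2/(3*(-3)) = ⅓ - 2*(-1)/(3*3) = ⅓ - ⅙*(-4/3) = ⅓ + 2/9 = 5/9)
Z(U) = 5/9
1/((-5959 + 17176) + (Z(204) - 22346)/((-99 + 40*(-52)) - 20395)) = 1/((-5959 + 17176) + (5/9 - 22346)/((-99 + 40*(-52)) - 20395)) = 1/(11217 - 201109/(9*((-99 - 2080) - 20395))) = 1/(11217 - 201109/(9*(-2179 - 20395))) = 1/(11217 - 201109/9/(-22574)) = 1/(11217 - 201109/9*(-1/22574)) = 1/(11217 + 201109/203166) = 1/(2279114131/203166) = 203166/2279114131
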